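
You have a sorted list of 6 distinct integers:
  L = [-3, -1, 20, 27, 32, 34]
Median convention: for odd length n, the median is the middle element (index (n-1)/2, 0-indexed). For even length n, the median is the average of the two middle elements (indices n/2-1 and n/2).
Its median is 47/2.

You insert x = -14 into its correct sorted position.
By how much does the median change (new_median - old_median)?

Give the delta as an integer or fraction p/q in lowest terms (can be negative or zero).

Answer: -7/2

Derivation:
Old median = 47/2
After inserting x = -14: new sorted = [-14, -3, -1, 20, 27, 32, 34]
New median = 20
Delta = 20 - 47/2 = -7/2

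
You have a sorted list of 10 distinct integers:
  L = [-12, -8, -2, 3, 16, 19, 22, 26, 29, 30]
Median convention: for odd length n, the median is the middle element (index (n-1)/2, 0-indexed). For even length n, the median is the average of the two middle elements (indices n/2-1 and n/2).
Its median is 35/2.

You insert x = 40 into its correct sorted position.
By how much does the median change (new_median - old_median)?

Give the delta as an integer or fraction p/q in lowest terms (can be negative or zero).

Answer: 3/2

Derivation:
Old median = 35/2
After inserting x = 40: new sorted = [-12, -8, -2, 3, 16, 19, 22, 26, 29, 30, 40]
New median = 19
Delta = 19 - 35/2 = 3/2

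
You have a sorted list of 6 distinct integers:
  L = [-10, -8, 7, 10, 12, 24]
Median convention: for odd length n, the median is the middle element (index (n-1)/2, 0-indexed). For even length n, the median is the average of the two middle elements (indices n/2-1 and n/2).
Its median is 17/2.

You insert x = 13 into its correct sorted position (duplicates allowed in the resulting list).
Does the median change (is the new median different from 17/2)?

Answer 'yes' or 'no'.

Old median = 17/2
Insert x = 13
New median = 10
Changed? yes

Answer: yes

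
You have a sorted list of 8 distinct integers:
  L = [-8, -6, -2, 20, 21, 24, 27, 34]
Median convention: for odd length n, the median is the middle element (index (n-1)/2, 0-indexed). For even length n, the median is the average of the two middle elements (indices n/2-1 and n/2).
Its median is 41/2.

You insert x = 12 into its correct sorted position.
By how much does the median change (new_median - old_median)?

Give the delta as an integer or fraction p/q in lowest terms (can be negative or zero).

Answer: -1/2

Derivation:
Old median = 41/2
After inserting x = 12: new sorted = [-8, -6, -2, 12, 20, 21, 24, 27, 34]
New median = 20
Delta = 20 - 41/2 = -1/2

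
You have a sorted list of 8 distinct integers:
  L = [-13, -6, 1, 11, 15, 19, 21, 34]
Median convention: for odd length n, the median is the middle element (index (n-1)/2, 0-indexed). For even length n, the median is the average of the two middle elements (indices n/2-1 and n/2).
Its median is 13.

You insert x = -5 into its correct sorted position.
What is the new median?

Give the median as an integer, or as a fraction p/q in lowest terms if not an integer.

Answer: 11

Derivation:
Old list (sorted, length 8): [-13, -6, 1, 11, 15, 19, 21, 34]
Old median = 13
Insert x = -5
Old length even (8). Middle pair: indices 3,4 = 11,15.
New length odd (9). New median = single middle element.
x = -5: 2 elements are < x, 6 elements are > x.
New sorted list: [-13, -6, -5, 1, 11, 15, 19, 21, 34]
New median = 11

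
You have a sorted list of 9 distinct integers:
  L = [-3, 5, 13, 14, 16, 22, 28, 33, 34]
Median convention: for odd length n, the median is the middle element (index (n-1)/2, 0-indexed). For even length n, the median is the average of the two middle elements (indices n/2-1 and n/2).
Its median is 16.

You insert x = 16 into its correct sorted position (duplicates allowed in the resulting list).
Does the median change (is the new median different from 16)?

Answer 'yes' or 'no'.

Old median = 16
Insert x = 16
New median = 16
Changed? no

Answer: no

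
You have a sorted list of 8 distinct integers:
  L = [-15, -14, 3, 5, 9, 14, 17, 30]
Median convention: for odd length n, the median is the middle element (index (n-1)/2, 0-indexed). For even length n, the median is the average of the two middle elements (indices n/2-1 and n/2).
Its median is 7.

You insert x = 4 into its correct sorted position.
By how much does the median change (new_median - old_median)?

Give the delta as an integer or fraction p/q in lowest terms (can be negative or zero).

Old median = 7
After inserting x = 4: new sorted = [-15, -14, 3, 4, 5, 9, 14, 17, 30]
New median = 5
Delta = 5 - 7 = -2

Answer: -2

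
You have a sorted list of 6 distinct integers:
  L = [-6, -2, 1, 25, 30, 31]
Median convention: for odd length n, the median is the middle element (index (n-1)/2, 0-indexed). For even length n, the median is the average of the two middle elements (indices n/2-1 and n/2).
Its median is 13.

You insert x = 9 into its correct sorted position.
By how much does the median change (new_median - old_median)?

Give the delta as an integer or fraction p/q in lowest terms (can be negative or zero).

Answer: -4

Derivation:
Old median = 13
After inserting x = 9: new sorted = [-6, -2, 1, 9, 25, 30, 31]
New median = 9
Delta = 9 - 13 = -4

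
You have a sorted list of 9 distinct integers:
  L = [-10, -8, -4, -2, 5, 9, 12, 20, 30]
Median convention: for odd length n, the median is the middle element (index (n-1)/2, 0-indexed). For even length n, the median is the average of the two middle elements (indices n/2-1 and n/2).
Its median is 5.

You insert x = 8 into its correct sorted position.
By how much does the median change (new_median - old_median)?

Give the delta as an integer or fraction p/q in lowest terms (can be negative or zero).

Old median = 5
After inserting x = 8: new sorted = [-10, -8, -4, -2, 5, 8, 9, 12, 20, 30]
New median = 13/2
Delta = 13/2 - 5 = 3/2

Answer: 3/2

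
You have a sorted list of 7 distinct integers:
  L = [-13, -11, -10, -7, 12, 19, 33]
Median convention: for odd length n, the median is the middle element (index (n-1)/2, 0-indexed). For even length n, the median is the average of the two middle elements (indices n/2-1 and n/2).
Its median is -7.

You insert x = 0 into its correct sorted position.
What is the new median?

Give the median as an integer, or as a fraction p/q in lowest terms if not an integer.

Answer: -7/2

Derivation:
Old list (sorted, length 7): [-13, -11, -10, -7, 12, 19, 33]
Old median = -7
Insert x = 0
Old length odd (7). Middle was index 3 = -7.
New length even (8). New median = avg of two middle elements.
x = 0: 4 elements are < x, 3 elements are > x.
New sorted list: [-13, -11, -10, -7, 0, 12, 19, 33]
New median = -7/2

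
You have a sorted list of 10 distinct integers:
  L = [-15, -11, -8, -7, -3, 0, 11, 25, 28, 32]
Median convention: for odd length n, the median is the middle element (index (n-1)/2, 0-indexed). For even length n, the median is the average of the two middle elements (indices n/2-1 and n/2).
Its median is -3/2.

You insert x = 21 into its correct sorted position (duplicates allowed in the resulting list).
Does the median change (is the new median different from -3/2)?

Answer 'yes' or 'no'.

Old median = -3/2
Insert x = 21
New median = 0
Changed? yes

Answer: yes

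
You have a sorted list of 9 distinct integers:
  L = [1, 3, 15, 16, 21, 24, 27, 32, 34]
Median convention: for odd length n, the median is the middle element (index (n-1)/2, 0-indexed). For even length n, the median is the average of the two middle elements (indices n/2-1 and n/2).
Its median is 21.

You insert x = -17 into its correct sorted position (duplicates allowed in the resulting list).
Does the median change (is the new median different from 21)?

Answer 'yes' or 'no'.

Old median = 21
Insert x = -17
New median = 37/2
Changed? yes

Answer: yes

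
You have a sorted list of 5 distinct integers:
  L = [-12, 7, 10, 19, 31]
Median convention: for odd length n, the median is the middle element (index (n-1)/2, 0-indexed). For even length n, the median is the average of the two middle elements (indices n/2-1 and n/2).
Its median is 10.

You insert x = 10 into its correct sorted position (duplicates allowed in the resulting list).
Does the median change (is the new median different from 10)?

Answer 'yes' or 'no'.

Old median = 10
Insert x = 10
New median = 10
Changed? no

Answer: no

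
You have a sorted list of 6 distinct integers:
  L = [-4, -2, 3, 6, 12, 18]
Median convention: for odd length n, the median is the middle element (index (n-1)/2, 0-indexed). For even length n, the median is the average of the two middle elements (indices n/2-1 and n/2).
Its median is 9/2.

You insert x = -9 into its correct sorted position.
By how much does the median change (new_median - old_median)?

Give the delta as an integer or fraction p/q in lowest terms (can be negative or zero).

Old median = 9/2
After inserting x = -9: new sorted = [-9, -4, -2, 3, 6, 12, 18]
New median = 3
Delta = 3 - 9/2 = -3/2

Answer: -3/2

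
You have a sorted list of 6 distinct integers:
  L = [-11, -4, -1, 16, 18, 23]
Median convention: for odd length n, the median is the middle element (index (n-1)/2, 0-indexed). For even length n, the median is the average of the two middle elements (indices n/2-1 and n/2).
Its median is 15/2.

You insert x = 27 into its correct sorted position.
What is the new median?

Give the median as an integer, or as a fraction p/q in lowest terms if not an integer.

Old list (sorted, length 6): [-11, -4, -1, 16, 18, 23]
Old median = 15/2
Insert x = 27
Old length even (6). Middle pair: indices 2,3 = -1,16.
New length odd (7). New median = single middle element.
x = 27: 6 elements are < x, 0 elements are > x.
New sorted list: [-11, -4, -1, 16, 18, 23, 27]
New median = 16

Answer: 16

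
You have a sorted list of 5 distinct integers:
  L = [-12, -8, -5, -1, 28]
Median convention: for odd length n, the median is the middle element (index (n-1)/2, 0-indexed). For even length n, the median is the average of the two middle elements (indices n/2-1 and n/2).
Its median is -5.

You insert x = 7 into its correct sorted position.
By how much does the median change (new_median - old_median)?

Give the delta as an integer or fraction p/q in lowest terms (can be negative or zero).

Answer: 2

Derivation:
Old median = -5
After inserting x = 7: new sorted = [-12, -8, -5, -1, 7, 28]
New median = -3
Delta = -3 - -5 = 2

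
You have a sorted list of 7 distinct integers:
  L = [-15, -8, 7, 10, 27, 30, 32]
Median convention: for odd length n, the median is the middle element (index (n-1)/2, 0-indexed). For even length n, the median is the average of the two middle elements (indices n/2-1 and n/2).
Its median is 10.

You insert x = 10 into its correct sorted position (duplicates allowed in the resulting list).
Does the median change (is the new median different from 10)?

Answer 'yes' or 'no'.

Answer: no

Derivation:
Old median = 10
Insert x = 10
New median = 10
Changed? no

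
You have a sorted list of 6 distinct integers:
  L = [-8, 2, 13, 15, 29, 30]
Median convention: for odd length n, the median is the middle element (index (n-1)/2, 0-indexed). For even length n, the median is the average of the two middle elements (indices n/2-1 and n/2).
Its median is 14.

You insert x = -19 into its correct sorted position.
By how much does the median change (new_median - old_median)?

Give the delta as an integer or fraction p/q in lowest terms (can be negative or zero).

Old median = 14
After inserting x = -19: new sorted = [-19, -8, 2, 13, 15, 29, 30]
New median = 13
Delta = 13 - 14 = -1

Answer: -1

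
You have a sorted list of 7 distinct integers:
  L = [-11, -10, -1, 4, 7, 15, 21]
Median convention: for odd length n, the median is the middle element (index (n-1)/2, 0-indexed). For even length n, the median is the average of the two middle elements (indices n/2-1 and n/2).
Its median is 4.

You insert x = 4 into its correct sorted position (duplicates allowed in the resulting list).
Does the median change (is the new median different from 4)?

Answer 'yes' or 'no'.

Answer: no

Derivation:
Old median = 4
Insert x = 4
New median = 4
Changed? no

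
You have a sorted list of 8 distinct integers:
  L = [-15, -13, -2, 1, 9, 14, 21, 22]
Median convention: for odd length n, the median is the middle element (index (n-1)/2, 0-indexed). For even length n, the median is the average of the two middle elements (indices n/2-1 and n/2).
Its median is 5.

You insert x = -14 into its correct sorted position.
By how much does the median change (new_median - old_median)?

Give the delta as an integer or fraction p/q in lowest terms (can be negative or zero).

Old median = 5
After inserting x = -14: new sorted = [-15, -14, -13, -2, 1, 9, 14, 21, 22]
New median = 1
Delta = 1 - 5 = -4

Answer: -4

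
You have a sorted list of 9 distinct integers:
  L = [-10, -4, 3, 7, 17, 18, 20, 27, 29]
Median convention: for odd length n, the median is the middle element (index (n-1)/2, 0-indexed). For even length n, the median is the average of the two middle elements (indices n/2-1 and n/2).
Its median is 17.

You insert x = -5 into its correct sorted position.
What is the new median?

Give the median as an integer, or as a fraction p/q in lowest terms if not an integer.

Answer: 12

Derivation:
Old list (sorted, length 9): [-10, -4, 3, 7, 17, 18, 20, 27, 29]
Old median = 17
Insert x = -5
Old length odd (9). Middle was index 4 = 17.
New length even (10). New median = avg of two middle elements.
x = -5: 1 elements are < x, 8 elements are > x.
New sorted list: [-10, -5, -4, 3, 7, 17, 18, 20, 27, 29]
New median = 12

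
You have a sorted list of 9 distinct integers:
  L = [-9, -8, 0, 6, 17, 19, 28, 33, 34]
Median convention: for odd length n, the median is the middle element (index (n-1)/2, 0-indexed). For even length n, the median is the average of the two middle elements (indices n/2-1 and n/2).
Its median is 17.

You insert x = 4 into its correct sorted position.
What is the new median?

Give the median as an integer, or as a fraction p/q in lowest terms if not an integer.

Answer: 23/2

Derivation:
Old list (sorted, length 9): [-9, -8, 0, 6, 17, 19, 28, 33, 34]
Old median = 17
Insert x = 4
Old length odd (9). Middle was index 4 = 17.
New length even (10). New median = avg of two middle elements.
x = 4: 3 elements are < x, 6 elements are > x.
New sorted list: [-9, -8, 0, 4, 6, 17, 19, 28, 33, 34]
New median = 23/2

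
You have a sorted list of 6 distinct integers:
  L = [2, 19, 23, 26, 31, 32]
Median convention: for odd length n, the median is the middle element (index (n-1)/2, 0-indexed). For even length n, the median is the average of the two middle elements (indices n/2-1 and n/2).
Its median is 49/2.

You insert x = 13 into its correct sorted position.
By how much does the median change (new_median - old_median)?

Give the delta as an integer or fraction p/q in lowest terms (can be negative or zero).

Old median = 49/2
After inserting x = 13: new sorted = [2, 13, 19, 23, 26, 31, 32]
New median = 23
Delta = 23 - 49/2 = -3/2

Answer: -3/2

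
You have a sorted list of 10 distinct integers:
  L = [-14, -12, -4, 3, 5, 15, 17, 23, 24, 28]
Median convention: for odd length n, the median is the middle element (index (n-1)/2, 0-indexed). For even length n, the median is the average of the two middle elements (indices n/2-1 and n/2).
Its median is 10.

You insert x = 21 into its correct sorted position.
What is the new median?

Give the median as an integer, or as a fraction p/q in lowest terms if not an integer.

Old list (sorted, length 10): [-14, -12, -4, 3, 5, 15, 17, 23, 24, 28]
Old median = 10
Insert x = 21
Old length even (10). Middle pair: indices 4,5 = 5,15.
New length odd (11). New median = single middle element.
x = 21: 7 elements are < x, 3 elements are > x.
New sorted list: [-14, -12, -4, 3, 5, 15, 17, 21, 23, 24, 28]
New median = 15

Answer: 15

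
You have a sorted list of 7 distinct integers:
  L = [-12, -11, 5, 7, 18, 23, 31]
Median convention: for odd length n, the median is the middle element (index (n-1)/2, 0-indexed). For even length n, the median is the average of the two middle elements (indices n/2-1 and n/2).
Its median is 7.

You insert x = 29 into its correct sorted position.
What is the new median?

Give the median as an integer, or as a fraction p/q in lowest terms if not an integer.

Old list (sorted, length 7): [-12, -11, 5, 7, 18, 23, 31]
Old median = 7
Insert x = 29
Old length odd (7). Middle was index 3 = 7.
New length even (8). New median = avg of two middle elements.
x = 29: 6 elements are < x, 1 elements are > x.
New sorted list: [-12, -11, 5, 7, 18, 23, 29, 31]
New median = 25/2

Answer: 25/2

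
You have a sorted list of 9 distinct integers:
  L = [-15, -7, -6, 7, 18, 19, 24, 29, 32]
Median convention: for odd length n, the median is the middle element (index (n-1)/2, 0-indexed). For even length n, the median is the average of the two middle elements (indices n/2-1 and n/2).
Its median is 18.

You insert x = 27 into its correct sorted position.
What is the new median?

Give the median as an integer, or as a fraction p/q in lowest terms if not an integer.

Answer: 37/2

Derivation:
Old list (sorted, length 9): [-15, -7, -6, 7, 18, 19, 24, 29, 32]
Old median = 18
Insert x = 27
Old length odd (9). Middle was index 4 = 18.
New length even (10). New median = avg of two middle elements.
x = 27: 7 elements are < x, 2 elements are > x.
New sorted list: [-15, -7, -6, 7, 18, 19, 24, 27, 29, 32]
New median = 37/2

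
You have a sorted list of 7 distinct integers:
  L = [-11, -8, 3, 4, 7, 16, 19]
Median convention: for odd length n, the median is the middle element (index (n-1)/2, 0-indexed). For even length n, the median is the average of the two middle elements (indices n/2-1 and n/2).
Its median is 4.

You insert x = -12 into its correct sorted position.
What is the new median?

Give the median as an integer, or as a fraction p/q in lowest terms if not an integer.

Old list (sorted, length 7): [-11, -8, 3, 4, 7, 16, 19]
Old median = 4
Insert x = -12
Old length odd (7). Middle was index 3 = 4.
New length even (8). New median = avg of two middle elements.
x = -12: 0 elements are < x, 7 elements are > x.
New sorted list: [-12, -11, -8, 3, 4, 7, 16, 19]
New median = 7/2

Answer: 7/2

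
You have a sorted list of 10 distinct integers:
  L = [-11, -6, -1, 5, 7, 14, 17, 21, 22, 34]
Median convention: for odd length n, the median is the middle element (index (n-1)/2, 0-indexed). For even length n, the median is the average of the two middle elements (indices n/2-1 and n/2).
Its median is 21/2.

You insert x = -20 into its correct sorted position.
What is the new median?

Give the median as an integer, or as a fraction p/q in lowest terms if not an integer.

Old list (sorted, length 10): [-11, -6, -1, 5, 7, 14, 17, 21, 22, 34]
Old median = 21/2
Insert x = -20
Old length even (10). Middle pair: indices 4,5 = 7,14.
New length odd (11). New median = single middle element.
x = -20: 0 elements are < x, 10 elements are > x.
New sorted list: [-20, -11, -6, -1, 5, 7, 14, 17, 21, 22, 34]
New median = 7

Answer: 7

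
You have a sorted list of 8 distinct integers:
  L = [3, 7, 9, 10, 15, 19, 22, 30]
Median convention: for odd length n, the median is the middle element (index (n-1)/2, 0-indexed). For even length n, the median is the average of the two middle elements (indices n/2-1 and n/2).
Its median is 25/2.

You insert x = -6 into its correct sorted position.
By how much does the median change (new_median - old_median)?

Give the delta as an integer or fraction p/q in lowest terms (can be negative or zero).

Old median = 25/2
After inserting x = -6: new sorted = [-6, 3, 7, 9, 10, 15, 19, 22, 30]
New median = 10
Delta = 10 - 25/2 = -5/2

Answer: -5/2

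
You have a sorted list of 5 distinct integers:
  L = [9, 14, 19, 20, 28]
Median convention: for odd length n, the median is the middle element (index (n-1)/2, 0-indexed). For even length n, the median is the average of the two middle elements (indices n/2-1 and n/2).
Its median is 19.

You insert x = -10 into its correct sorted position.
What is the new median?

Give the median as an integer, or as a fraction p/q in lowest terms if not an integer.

Answer: 33/2

Derivation:
Old list (sorted, length 5): [9, 14, 19, 20, 28]
Old median = 19
Insert x = -10
Old length odd (5). Middle was index 2 = 19.
New length even (6). New median = avg of two middle elements.
x = -10: 0 elements are < x, 5 elements are > x.
New sorted list: [-10, 9, 14, 19, 20, 28]
New median = 33/2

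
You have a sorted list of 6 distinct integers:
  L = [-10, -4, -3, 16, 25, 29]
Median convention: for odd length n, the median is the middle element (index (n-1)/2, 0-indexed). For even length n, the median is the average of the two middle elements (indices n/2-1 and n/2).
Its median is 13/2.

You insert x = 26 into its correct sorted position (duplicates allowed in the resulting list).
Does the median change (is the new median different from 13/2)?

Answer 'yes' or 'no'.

Old median = 13/2
Insert x = 26
New median = 16
Changed? yes

Answer: yes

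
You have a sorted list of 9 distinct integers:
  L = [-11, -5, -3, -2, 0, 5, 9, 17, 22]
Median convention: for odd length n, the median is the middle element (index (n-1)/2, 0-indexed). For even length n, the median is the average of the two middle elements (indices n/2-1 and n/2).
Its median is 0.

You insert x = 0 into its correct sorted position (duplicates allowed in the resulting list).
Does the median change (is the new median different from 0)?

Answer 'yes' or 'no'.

Answer: no

Derivation:
Old median = 0
Insert x = 0
New median = 0
Changed? no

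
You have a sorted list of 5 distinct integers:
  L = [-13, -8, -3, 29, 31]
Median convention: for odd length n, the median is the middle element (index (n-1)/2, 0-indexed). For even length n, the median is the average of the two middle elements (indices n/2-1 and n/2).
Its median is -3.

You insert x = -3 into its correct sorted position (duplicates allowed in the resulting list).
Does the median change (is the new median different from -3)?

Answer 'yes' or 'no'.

Old median = -3
Insert x = -3
New median = -3
Changed? no

Answer: no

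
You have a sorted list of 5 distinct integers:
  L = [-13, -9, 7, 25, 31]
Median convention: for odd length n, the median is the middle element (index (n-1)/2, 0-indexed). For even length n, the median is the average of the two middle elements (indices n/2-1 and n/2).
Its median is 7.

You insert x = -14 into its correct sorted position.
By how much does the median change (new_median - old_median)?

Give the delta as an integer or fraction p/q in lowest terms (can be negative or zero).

Old median = 7
After inserting x = -14: new sorted = [-14, -13, -9, 7, 25, 31]
New median = -1
Delta = -1 - 7 = -8

Answer: -8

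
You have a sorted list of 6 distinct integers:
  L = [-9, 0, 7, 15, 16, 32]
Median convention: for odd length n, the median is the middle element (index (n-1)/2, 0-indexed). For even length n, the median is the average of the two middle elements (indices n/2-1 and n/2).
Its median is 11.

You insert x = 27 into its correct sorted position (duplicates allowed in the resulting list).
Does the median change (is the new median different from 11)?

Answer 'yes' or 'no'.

Old median = 11
Insert x = 27
New median = 15
Changed? yes

Answer: yes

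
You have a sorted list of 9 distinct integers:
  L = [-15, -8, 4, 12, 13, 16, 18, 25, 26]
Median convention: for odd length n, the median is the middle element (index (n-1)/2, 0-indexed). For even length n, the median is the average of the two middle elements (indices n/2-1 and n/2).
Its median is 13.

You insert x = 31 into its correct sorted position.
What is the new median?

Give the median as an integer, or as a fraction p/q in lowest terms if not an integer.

Answer: 29/2

Derivation:
Old list (sorted, length 9): [-15, -8, 4, 12, 13, 16, 18, 25, 26]
Old median = 13
Insert x = 31
Old length odd (9). Middle was index 4 = 13.
New length even (10). New median = avg of two middle elements.
x = 31: 9 elements are < x, 0 elements are > x.
New sorted list: [-15, -8, 4, 12, 13, 16, 18, 25, 26, 31]
New median = 29/2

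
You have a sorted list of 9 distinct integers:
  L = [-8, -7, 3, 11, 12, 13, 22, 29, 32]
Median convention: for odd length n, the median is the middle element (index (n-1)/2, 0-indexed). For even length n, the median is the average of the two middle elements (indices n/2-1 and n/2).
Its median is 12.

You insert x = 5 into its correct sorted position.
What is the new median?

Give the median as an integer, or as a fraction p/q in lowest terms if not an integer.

Answer: 23/2

Derivation:
Old list (sorted, length 9): [-8, -7, 3, 11, 12, 13, 22, 29, 32]
Old median = 12
Insert x = 5
Old length odd (9). Middle was index 4 = 12.
New length even (10). New median = avg of two middle elements.
x = 5: 3 elements are < x, 6 elements are > x.
New sorted list: [-8, -7, 3, 5, 11, 12, 13, 22, 29, 32]
New median = 23/2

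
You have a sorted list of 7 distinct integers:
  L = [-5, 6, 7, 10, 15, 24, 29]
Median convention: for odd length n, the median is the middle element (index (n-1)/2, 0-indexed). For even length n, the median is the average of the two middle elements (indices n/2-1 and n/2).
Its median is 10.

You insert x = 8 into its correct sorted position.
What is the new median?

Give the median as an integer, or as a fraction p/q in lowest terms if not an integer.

Answer: 9

Derivation:
Old list (sorted, length 7): [-5, 6, 7, 10, 15, 24, 29]
Old median = 10
Insert x = 8
Old length odd (7). Middle was index 3 = 10.
New length even (8). New median = avg of two middle elements.
x = 8: 3 elements are < x, 4 elements are > x.
New sorted list: [-5, 6, 7, 8, 10, 15, 24, 29]
New median = 9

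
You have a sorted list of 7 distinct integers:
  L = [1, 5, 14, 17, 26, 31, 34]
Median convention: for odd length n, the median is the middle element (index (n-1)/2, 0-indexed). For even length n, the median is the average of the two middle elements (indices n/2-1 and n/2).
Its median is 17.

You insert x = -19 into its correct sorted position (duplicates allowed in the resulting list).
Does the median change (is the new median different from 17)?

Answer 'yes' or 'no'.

Answer: yes

Derivation:
Old median = 17
Insert x = -19
New median = 31/2
Changed? yes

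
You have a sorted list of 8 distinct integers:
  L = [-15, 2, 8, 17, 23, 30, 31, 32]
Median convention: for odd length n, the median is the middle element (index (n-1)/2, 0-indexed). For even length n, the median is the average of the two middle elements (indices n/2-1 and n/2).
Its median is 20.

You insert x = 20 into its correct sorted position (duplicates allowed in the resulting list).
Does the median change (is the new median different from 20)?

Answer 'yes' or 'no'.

Answer: no

Derivation:
Old median = 20
Insert x = 20
New median = 20
Changed? no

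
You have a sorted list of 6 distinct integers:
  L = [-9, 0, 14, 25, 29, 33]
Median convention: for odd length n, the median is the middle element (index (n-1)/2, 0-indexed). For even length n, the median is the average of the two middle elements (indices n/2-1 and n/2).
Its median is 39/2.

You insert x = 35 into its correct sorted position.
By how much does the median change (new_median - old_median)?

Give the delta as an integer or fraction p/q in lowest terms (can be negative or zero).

Answer: 11/2

Derivation:
Old median = 39/2
After inserting x = 35: new sorted = [-9, 0, 14, 25, 29, 33, 35]
New median = 25
Delta = 25 - 39/2 = 11/2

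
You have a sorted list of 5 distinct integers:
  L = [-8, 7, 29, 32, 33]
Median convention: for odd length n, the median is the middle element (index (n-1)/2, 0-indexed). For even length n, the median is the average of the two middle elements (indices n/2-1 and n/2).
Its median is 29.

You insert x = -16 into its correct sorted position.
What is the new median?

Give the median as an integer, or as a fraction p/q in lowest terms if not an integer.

Old list (sorted, length 5): [-8, 7, 29, 32, 33]
Old median = 29
Insert x = -16
Old length odd (5). Middle was index 2 = 29.
New length even (6). New median = avg of two middle elements.
x = -16: 0 elements are < x, 5 elements are > x.
New sorted list: [-16, -8, 7, 29, 32, 33]
New median = 18

Answer: 18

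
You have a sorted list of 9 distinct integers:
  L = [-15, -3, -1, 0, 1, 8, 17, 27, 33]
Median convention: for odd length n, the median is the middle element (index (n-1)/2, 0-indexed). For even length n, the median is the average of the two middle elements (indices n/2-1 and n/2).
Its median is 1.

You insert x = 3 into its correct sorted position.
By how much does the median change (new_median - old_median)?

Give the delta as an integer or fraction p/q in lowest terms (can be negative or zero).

Old median = 1
After inserting x = 3: new sorted = [-15, -3, -1, 0, 1, 3, 8, 17, 27, 33]
New median = 2
Delta = 2 - 1 = 1

Answer: 1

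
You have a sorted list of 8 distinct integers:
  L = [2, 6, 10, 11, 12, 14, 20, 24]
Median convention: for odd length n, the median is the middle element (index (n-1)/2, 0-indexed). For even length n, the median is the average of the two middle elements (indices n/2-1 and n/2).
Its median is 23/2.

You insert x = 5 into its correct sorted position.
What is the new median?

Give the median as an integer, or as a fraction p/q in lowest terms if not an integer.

Answer: 11

Derivation:
Old list (sorted, length 8): [2, 6, 10, 11, 12, 14, 20, 24]
Old median = 23/2
Insert x = 5
Old length even (8). Middle pair: indices 3,4 = 11,12.
New length odd (9). New median = single middle element.
x = 5: 1 elements are < x, 7 elements are > x.
New sorted list: [2, 5, 6, 10, 11, 12, 14, 20, 24]
New median = 11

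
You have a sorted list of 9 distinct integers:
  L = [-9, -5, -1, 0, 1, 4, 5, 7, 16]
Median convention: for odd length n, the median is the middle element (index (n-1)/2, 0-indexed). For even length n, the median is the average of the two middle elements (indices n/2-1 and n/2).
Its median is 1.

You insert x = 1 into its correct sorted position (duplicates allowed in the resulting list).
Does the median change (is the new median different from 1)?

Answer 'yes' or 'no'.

Answer: no

Derivation:
Old median = 1
Insert x = 1
New median = 1
Changed? no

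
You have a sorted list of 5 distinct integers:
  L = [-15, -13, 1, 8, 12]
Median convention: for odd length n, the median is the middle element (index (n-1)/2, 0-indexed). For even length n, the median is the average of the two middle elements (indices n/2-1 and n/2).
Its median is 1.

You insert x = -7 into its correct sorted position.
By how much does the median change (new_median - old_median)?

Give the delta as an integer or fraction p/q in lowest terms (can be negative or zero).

Answer: -4

Derivation:
Old median = 1
After inserting x = -7: new sorted = [-15, -13, -7, 1, 8, 12]
New median = -3
Delta = -3 - 1 = -4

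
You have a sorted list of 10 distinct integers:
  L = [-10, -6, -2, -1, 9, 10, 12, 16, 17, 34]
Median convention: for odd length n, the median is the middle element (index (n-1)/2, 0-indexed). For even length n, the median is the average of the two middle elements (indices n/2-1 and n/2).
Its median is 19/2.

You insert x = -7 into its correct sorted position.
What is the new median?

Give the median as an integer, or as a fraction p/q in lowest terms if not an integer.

Answer: 9

Derivation:
Old list (sorted, length 10): [-10, -6, -2, -1, 9, 10, 12, 16, 17, 34]
Old median = 19/2
Insert x = -7
Old length even (10). Middle pair: indices 4,5 = 9,10.
New length odd (11). New median = single middle element.
x = -7: 1 elements are < x, 9 elements are > x.
New sorted list: [-10, -7, -6, -2, -1, 9, 10, 12, 16, 17, 34]
New median = 9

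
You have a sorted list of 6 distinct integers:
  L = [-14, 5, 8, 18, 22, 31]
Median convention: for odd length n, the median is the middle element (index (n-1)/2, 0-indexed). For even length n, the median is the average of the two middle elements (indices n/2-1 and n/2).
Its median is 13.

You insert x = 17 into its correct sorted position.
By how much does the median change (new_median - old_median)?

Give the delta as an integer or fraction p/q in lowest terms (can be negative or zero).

Answer: 4

Derivation:
Old median = 13
After inserting x = 17: new sorted = [-14, 5, 8, 17, 18, 22, 31]
New median = 17
Delta = 17 - 13 = 4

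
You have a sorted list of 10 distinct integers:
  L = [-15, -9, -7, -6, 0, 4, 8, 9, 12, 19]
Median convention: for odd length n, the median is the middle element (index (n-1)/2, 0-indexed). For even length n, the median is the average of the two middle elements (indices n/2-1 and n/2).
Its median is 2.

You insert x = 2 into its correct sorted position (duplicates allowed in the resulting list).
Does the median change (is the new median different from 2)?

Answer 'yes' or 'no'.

Old median = 2
Insert x = 2
New median = 2
Changed? no

Answer: no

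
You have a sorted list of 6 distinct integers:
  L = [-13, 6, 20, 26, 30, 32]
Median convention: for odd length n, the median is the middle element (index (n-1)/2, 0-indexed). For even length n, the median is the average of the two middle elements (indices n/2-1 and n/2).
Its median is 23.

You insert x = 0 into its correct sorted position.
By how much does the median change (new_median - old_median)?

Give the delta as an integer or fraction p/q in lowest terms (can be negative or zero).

Answer: -3

Derivation:
Old median = 23
After inserting x = 0: new sorted = [-13, 0, 6, 20, 26, 30, 32]
New median = 20
Delta = 20 - 23 = -3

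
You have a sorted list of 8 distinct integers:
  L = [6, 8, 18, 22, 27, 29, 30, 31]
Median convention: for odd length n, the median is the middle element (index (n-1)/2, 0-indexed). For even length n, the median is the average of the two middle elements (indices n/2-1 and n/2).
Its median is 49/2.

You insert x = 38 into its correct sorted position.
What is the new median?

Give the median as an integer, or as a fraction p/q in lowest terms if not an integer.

Answer: 27

Derivation:
Old list (sorted, length 8): [6, 8, 18, 22, 27, 29, 30, 31]
Old median = 49/2
Insert x = 38
Old length even (8). Middle pair: indices 3,4 = 22,27.
New length odd (9). New median = single middle element.
x = 38: 8 elements are < x, 0 elements are > x.
New sorted list: [6, 8, 18, 22, 27, 29, 30, 31, 38]
New median = 27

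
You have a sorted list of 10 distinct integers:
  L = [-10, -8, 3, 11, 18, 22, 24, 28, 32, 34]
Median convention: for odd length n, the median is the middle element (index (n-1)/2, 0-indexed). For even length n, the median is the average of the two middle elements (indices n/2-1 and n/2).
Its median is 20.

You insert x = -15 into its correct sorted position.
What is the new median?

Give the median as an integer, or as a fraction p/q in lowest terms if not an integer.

Answer: 18

Derivation:
Old list (sorted, length 10): [-10, -8, 3, 11, 18, 22, 24, 28, 32, 34]
Old median = 20
Insert x = -15
Old length even (10). Middle pair: indices 4,5 = 18,22.
New length odd (11). New median = single middle element.
x = -15: 0 elements are < x, 10 elements are > x.
New sorted list: [-15, -10, -8, 3, 11, 18, 22, 24, 28, 32, 34]
New median = 18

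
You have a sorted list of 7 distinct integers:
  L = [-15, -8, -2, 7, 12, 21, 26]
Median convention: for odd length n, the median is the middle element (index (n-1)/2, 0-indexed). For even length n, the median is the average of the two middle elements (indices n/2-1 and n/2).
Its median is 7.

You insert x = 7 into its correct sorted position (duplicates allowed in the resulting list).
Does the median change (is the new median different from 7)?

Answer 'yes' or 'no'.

Old median = 7
Insert x = 7
New median = 7
Changed? no

Answer: no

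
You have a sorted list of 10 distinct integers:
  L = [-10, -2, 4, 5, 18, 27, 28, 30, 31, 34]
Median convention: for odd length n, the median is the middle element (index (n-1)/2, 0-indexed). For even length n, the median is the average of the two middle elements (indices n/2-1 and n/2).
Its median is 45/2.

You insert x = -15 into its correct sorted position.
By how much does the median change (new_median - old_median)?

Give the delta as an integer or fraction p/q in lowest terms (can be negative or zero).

Old median = 45/2
After inserting x = -15: new sorted = [-15, -10, -2, 4, 5, 18, 27, 28, 30, 31, 34]
New median = 18
Delta = 18 - 45/2 = -9/2

Answer: -9/2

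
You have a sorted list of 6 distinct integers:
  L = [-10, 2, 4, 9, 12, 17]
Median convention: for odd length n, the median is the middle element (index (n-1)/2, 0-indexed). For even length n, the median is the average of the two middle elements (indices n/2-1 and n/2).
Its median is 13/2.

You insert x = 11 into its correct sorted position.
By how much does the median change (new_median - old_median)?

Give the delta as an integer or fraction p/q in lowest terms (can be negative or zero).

Answer: 5/2

Derivation:
Old median = 13/2
After inserting x = 11: new sorted = [-10, 2, 4, 9, 11, 12, 17]
New median = 9
Delta = 9 - 13/2 = 5/2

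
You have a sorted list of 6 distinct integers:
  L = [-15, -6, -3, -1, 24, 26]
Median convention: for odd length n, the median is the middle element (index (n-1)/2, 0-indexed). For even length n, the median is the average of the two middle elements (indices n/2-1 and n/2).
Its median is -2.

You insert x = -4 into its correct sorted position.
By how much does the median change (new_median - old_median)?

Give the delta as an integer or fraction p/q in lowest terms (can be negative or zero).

Answer: -1

Derivation:
Old median = -2
After inserting x = -4: new sorted = [-15, -6, -4, -3, -1, 24, 26]
New median = -3
Delta = -3 - -2 = -1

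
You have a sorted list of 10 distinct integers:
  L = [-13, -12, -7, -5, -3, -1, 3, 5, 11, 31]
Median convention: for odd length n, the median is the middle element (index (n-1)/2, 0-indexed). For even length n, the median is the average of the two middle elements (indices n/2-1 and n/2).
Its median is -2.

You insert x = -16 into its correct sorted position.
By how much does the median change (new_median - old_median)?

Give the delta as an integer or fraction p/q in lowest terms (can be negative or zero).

Old median = -2
After inserting x = -16: new sorted = [-16, -13, -12, -7, -5, -3, -1, 3, 5, 11, 31]
New median = -3
Delta = -3 - -2 = -1

Answer: -1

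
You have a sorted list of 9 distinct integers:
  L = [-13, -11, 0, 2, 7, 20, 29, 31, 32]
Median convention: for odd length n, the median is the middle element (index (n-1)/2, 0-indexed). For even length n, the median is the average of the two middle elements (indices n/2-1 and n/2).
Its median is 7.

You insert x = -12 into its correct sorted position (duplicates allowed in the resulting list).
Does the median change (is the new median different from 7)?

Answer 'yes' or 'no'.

Old median = 7
Insert x = -12
New median = 9/2
Changed? yes

Answer: yes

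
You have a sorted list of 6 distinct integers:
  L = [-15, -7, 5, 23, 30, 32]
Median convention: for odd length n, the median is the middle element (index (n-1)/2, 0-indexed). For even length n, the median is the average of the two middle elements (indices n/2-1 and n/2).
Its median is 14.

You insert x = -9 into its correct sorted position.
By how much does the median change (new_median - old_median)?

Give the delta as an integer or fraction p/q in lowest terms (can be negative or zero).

Old median = 14
After inserting x = -9: new sorted = [-15, -9, -7, 5, 23, 30, 32]
New median = 5
Delta = 5 - 14 = -9

Answer: -9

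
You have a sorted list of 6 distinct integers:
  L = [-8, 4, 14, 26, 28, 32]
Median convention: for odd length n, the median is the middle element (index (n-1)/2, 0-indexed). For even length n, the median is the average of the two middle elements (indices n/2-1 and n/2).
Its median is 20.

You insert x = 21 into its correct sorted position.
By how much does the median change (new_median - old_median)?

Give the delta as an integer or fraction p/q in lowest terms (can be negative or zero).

Answer: 1

Derivation:
Old median = 20
After inserting x = 21: new sorted = [-8, 4, 14, 21, 26, 28, 32]
New median = 21
Delta = 21 - 20 = 1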